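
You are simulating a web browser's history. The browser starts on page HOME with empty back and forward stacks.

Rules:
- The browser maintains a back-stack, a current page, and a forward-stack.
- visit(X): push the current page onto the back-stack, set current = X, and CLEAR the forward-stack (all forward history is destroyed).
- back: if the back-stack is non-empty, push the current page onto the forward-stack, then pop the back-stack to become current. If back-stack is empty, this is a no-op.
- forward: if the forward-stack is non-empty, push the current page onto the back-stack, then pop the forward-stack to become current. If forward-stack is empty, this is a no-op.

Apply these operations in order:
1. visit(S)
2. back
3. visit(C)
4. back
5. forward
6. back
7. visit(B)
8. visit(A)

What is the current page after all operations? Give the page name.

After 1 (visit(S)): cur=S back=1 fwd=0
After 2 (back): cur=HOME back=0 fwd=1
After 3 (visit(C)): cur=C back=1 fwd=0
After 4 (back): cur=HOME back=0 fwd=1
After 5 (forward): cur=C back=1 fwd=0
After 6 (back): cur=HOME back=0 fwd=1
After 7 (visit(B)): cur=B back=1 fwd=0
After 8 (visit(A)): cur=A back=2 fwd=0

Answer: A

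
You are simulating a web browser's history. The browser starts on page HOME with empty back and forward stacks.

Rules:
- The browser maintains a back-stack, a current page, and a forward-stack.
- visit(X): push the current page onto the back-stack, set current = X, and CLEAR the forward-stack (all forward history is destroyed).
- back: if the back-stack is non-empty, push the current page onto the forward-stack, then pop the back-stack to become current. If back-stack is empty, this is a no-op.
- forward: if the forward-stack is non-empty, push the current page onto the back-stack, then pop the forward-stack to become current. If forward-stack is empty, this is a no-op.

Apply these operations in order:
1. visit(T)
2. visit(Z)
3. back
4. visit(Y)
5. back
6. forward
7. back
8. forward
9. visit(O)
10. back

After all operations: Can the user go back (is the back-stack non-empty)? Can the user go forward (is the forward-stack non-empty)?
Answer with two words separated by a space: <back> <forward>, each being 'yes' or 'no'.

After 1 (visit(T)): cur=T back=1 fwd=0
After 2 (visit(Z)): cur=Z back=2 fwd=0
After 3 (back): cur=T back=1 fwd=1
After 4 (visit(Y)): cur=Y back=2 fwd=0
After 5 (back): cur=T back=1 fwd=1
After 6 (forward): cur=Y back=2 fwd=0
After 7 (back): cur=T back=1 fwd=1
After 8 (forward): cur=Y back=2 fwd=0
After 9 (visit(O)): cur=O back=3 fwd=0
After 10 (back): cur=Y back=2 fwd=1

Answer: yes yes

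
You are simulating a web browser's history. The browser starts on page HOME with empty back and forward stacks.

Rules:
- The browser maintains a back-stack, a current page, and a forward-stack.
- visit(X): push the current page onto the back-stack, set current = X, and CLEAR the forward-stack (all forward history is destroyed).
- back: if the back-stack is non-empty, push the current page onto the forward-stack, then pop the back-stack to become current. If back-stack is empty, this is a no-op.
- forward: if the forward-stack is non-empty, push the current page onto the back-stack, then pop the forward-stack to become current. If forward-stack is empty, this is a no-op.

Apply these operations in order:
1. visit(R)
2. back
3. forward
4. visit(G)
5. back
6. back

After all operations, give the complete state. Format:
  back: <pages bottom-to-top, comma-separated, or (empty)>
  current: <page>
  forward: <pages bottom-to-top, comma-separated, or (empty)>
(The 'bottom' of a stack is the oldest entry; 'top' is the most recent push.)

After 1 (visit(R)): cur=R back=1 fwd=0
After 2 (back): cur=HOME back=0 fwd=1
After 3 (forward): cur=R back=1 fwd=0
After 4 (visit(G)): cur=G back=2 fwd=0
After 5 (back): cur=R back=1 fwd=1
After 6 (back): cur=HOME back=0 fwd=2

Answer: back: (empty)
current: HOME
forward: G,R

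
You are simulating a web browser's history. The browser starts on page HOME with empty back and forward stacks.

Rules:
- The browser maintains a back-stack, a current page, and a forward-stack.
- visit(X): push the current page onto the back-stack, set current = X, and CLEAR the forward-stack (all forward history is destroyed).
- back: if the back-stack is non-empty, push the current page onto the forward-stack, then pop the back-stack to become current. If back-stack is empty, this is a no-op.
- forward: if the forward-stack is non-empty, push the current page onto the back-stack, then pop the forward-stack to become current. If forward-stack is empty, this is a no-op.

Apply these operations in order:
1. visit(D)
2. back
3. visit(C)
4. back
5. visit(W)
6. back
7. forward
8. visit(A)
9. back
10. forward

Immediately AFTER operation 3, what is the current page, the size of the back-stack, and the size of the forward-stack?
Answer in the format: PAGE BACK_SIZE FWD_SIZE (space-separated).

After 1 (visit(D)): cur=D back=1 fwd=0
After 2 (back): cur=HOME back=0 fwd=1
After 3 (visit(C)): cur=C back=1 fwd=0

C 1 0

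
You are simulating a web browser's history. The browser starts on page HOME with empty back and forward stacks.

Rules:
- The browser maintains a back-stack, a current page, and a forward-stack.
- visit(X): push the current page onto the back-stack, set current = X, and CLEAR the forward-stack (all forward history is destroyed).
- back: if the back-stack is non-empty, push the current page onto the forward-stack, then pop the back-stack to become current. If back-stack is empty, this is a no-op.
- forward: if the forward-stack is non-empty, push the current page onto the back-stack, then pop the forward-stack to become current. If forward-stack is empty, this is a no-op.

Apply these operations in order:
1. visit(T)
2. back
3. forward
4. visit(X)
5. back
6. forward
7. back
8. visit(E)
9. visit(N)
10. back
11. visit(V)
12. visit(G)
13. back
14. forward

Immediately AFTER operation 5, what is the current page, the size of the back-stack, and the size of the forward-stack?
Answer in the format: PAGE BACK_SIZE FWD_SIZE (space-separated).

After 1 (visit(T)): cur=T back=1 fwd=0
After 2 (back): cur=HOME back=0 fwd=1
After 3 (forward): cur=T back=1 fwd=0
After 4 (visit(X)): cur=X back=2 fwd=0
After 5 (back): cur=T back=1 fwd=1

T 1 1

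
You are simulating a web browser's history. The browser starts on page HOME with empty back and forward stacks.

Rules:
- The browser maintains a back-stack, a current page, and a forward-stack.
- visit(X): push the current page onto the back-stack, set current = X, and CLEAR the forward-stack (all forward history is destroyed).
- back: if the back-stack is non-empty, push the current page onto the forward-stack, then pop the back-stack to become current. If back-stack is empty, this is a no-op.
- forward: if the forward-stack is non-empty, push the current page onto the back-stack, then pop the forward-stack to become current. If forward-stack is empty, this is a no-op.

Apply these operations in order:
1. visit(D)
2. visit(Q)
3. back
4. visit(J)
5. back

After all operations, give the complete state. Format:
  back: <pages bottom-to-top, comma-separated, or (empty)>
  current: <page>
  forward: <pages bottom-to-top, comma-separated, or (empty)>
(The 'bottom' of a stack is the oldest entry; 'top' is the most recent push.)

After 1 (visit(D)): cur=D back=1 fwd=0
After 2 (visit(Q)): cur=Q back=2 fwd=0
After 3 (back): cur=D back=1 fwd=1
After 4 (visit(J)): cur=J back=2 fwd=0
After 5 (back): cur=D back=1 fwd=1

Answer: back: HOME
current: D
forward: J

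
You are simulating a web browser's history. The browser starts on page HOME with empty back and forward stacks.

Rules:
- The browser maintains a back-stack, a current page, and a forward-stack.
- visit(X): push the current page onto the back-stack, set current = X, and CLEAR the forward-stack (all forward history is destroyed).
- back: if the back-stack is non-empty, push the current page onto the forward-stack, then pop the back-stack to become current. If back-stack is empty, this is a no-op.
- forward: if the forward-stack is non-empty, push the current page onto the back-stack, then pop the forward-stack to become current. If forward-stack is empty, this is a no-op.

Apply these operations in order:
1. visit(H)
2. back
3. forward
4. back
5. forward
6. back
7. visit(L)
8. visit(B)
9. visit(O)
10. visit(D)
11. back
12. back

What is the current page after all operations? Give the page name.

Answer: B

Derivation:
After 1 (visit(H)): cur=H back=1 fwd=0
After 2 (back): cur=HOME back=0 fwd=1
After 3 (forward): cur=H back=1 fwd=0
After 4 (back): cur=HOME back=0 fwd=1
After 5 (forward): cur=H back=1 fwd=0
After 6 (back): cur=HOME back=0 fwd=1
After 7 (visit(L)): cur=L back=1 fwd=0
After 8 (visit(B)): cur=B back=2 fwd=0
After 9 (visit(O)): cur=O back=3 fwd=0
After 10 (visit(D)): cur=D back=4 fwd=0
After 11 (back): cur=O back=3 fwd=1
After 12 (back): cur=B back=2 fwd=2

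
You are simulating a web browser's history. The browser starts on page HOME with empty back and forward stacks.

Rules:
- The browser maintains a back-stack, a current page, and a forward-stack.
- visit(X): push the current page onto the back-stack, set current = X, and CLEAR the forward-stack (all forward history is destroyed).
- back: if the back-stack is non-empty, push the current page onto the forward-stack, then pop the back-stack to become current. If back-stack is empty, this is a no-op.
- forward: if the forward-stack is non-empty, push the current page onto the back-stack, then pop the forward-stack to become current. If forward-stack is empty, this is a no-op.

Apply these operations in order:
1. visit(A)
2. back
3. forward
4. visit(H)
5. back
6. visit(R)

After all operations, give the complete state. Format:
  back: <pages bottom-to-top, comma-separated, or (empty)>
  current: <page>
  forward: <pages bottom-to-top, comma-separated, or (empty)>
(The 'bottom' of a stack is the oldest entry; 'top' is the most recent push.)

Answer: back: HOME,A
current: R
forward: (empty)

Derivation:
After 1 (visit(A)): cur=A back=1 fwd=0
After 2 (back): cur=HOME back=0 fwd=1
After 3 (forward): cur=A back=1 fwd=0
After 4 (visit(H)): cur=H back=2 fwd=0
After 5 (back): cur=A back=1 fwd=1
After 6 (visit(R)): cur=R back=2 fwd=0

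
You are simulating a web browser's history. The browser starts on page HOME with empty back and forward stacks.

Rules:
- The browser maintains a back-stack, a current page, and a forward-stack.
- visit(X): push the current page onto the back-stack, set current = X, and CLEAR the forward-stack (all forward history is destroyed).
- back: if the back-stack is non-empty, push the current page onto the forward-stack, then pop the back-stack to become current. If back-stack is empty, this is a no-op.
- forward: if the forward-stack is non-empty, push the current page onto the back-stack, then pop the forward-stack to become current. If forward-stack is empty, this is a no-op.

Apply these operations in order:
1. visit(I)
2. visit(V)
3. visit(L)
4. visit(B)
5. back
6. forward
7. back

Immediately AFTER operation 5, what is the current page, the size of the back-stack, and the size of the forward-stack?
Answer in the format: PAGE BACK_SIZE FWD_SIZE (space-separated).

After 1 (visit(I)): cur=I back=1 fwd=0
After 2 (visit(V)): cur=V back=2 fwd=0
After 3 (visit(L)): cur=L back=3 fwd=0
After 4 (visit(B)): cur=B back=4 fwd=0
After 5 (back): cur=L back=3 fwd=1

L 3 1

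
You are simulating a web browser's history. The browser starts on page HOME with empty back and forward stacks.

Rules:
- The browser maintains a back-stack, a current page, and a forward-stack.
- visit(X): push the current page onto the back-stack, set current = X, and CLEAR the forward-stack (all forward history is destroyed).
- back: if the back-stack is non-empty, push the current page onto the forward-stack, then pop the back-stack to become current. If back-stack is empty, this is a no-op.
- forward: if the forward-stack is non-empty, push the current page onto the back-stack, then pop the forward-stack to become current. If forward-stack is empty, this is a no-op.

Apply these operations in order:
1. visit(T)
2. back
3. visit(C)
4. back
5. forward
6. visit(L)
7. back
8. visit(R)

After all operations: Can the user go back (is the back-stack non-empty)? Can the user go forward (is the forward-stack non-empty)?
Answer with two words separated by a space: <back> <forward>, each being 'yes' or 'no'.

After 1 (visit(T)): cur=T back=1 fwd=0
After 2 (back): cur=HOME back=0 fwd=1
After 3 (visit(C)): cur=C back=1 fwd=0
After 4 (back): cur=HOME back=0 fwd=1
After 5 (forward): cur=C back=1 fwd=0
After 6 (visit(L)): cur=L back=2 fwd=0
After 7 (back): cur=C back=1 fwd=1
After 8 (visit(R)): cur=R back=2 fwd=0

Answer: yes no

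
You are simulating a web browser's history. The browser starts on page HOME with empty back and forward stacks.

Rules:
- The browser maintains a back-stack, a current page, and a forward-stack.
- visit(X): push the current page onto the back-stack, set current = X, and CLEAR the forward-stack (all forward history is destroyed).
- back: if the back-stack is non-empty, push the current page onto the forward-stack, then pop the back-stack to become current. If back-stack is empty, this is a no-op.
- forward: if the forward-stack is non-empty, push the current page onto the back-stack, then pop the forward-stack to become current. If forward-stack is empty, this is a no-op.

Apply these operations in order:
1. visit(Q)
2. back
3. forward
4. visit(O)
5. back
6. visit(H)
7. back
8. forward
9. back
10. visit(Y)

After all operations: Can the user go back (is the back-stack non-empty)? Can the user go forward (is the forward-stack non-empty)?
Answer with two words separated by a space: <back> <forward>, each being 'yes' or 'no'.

After 1 (visit(Q)): cur=Q back=1 fwd=0
After 2 (back): cur=HOME back=0 fwd=1
After 3 (forward): cur=Q back=1 fwd=0
After 4 (visit(O)): cur=O back=2 fwd=0
After 5 (back): cur=Q back=1 fwd=1
After 6 (visit(H)): cur=H back=2 fwd=0
After 7 (back): cur=Q back=1 fwd=1
After 8 (forward): cur=H back=2 fwd=0
After 9 (back): cur=Q back=1 fwd=1
After 10 (visit(Y)): cur=Y back=2 fwd=0

Answer: yes no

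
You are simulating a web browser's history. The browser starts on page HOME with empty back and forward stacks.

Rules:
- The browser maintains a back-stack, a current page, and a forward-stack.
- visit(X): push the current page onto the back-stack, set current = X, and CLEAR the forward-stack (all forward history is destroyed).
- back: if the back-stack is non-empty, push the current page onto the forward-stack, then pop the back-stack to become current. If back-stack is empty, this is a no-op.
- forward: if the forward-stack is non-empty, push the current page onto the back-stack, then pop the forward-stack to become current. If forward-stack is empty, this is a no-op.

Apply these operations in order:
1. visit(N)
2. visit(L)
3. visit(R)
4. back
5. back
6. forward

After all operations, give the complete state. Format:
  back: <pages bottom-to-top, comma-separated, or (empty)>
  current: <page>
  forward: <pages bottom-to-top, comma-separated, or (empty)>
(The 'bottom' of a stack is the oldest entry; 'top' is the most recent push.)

After 1 (visit(N)): cur=N back=1 fwd=0
After 2 (visit(L)): cur=L back=2 fwd=0
After 3 (visit(R)): cur=R back=3 fwd=0
After 4 (back): cur=L back=2 fwd=1
After 5 (back): cur=N back=1 fwd=2
After 6 (forward): cur=L back=2 fwd=1

Answer: back: HOME,N
current: L
forward: R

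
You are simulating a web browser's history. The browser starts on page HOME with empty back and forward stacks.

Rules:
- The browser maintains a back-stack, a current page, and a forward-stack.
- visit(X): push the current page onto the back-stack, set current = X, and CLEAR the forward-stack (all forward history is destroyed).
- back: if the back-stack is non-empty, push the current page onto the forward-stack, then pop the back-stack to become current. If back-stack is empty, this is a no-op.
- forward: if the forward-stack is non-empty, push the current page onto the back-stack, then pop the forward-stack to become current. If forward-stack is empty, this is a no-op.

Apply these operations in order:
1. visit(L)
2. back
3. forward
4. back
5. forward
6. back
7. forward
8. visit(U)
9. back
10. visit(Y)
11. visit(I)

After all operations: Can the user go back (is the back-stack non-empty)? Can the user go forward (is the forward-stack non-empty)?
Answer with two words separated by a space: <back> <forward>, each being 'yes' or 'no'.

After 1 (visit(L)): cur=L back=1 fwd=0
After 2 (back): cur=HOME back=0 fwd=1
After 3 (forward): cur=L back=1 fwd=0
After 4 (back): cur=HOME back=0 fwd=1
After 5 (forward): cur=L back=1 fwd=0
After 6 (back): cur=HOME back=0 fwd=1
After 7 (forward): cur=L back=1 fwd=0
After 8 (visit(U)): cur=U back=2 fwd=0
After 9 (back): cur=L back=1 fwd=1
After 10 (visit(Y)): cur=Y back=2 fwd=0
After 11 (visit(I)): cur=I back=3 fwd=0

Answer: yes no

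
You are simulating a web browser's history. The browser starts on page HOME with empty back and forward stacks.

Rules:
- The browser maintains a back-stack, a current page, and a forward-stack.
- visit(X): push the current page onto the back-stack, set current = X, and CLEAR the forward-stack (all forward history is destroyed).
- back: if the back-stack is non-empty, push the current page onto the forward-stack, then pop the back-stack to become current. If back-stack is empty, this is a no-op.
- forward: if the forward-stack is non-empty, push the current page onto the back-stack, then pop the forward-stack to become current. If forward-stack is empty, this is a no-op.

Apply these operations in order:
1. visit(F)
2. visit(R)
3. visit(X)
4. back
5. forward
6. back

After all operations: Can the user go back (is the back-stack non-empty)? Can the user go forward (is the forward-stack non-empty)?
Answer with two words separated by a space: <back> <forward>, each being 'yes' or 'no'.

Answer: yes yes

Derivation:
After 1 (visit(F)): cur=F back=1 fwd=0
After 2 (visit(R)): cur=R back=2 fwd=0
After 3 (visit(X)): cur=X back=3 fwd=0
After 4 (back): cur=R back=2 fwd=1
After 5 (forward): cur=X back=3 fwd=0
After 6 (back): cur=R back=2 fwd=1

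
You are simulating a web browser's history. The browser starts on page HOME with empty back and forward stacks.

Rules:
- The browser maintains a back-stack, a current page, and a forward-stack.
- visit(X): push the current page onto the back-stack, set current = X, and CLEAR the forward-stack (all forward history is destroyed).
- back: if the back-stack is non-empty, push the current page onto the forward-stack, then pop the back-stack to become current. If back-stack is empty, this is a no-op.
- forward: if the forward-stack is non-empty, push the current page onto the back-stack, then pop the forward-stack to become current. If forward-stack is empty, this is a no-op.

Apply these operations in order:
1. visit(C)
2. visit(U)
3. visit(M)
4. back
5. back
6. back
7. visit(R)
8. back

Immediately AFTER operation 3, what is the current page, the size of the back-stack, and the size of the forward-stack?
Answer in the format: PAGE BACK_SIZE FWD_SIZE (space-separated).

After 1 (visit(C)): cur=C back=1 fwd=0
After 2 (visit(U)): cur=U back=2 fwd=0
After 3 (visit(M)): cur=M back=3 fwd=0

M 3 0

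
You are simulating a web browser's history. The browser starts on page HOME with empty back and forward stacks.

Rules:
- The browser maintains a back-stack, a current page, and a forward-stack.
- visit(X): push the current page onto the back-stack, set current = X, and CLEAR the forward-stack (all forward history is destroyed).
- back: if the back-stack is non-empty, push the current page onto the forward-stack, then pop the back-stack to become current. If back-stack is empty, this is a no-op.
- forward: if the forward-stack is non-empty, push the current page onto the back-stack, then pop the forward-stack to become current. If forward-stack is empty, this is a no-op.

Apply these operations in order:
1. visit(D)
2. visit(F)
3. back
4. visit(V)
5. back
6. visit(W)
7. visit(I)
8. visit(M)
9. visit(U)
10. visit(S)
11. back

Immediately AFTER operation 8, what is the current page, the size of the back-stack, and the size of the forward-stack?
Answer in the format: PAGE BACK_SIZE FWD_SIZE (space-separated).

After 1 (visit(D)): cur=D back=1 fwd=0
After 2 (visit(F)): cur=F back=2 fwd=0
After 3 (back): cur=D back=1 fwd=1
After 4 (visit(V)): cur=V back=2 fwd=0
After 5 (back): cur=D back=1 fwd=1
After 6 (visit(W)): cur=W back=2 fwd=0
After 7 (visit(I)): cur=I back=3 fwd=0
After 8 (visit(M)): cur=M back=4 fwd=0

M 4 0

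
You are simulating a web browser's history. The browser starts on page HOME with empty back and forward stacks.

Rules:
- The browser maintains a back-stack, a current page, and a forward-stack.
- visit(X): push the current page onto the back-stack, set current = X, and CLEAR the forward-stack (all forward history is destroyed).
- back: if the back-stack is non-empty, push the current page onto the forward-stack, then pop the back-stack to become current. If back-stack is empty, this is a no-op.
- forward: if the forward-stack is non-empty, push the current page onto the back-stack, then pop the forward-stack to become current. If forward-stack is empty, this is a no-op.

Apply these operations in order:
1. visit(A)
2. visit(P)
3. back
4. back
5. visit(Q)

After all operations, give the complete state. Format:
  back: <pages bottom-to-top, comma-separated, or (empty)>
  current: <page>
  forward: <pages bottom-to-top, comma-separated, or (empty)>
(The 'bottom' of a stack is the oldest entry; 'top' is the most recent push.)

Answer: back: HOME
current: Q
forward: (empty)

Derivation:
After 1 (visit(A)): cur=A back=1 fwd=0
After 2 (visit(P)): cur=P back=2 fwd=0
After 3 (back): cur=A back=1 fwd=1
After 4 (back): cur=HOME back=0 fwd=2
After 5 (visit(Q)): cur=Q back=1 fwd=0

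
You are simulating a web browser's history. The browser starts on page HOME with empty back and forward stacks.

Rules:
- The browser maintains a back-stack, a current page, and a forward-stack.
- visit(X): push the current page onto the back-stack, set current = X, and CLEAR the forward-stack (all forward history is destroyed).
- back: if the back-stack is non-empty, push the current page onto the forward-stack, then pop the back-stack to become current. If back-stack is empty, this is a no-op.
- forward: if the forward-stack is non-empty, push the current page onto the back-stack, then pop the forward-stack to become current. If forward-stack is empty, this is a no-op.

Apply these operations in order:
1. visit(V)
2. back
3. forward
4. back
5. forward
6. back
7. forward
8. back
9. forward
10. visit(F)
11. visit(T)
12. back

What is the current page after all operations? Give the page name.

After 1 (visit(V)): cur=V back=1 fwd=0
After 2 (back): cur=HOME back=0 fwd=1
After 3 (forward): cur=V back=1 fwd=0
After 4 (back): cur=HOME back=0 fwd=1
After 5 (forward): cur=V back=1 fwd=0
After 6 (back): cur=HOME back=0 fwd=1
After 7 (forward): cur=V back=1 fwd=0
After 8 (back): cur=HOME back=0 fwd=1
After 9 (forward): cur=V back=1 fwd=0
After 10 (visit(F)): cur=F back=2 fwd=0
After 11 (visit(T)): cur=T back=3 fwd=0
After 12 (back): cur=F back=2 fwd=1

Answer: F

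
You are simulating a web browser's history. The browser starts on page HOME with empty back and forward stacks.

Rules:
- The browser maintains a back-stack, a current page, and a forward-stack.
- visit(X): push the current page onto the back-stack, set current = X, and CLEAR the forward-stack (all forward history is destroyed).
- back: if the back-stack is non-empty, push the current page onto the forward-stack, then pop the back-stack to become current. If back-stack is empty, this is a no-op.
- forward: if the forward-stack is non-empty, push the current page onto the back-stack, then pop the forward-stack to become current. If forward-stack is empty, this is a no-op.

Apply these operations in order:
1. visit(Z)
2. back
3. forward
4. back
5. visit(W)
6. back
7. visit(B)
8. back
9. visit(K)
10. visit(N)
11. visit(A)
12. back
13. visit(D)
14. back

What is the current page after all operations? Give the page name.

Answer: N

Derivation:
After 1 (visit(Z)): cur=Z back=1 fwd=0
After 2 (back): cur=HOME back=0 fwd=1
After 3 (forward): cur=Z back=1 fwd=0
After 4 (back): cur=HOME back=0 fwd=1
After 5 (visit(W)): cur=W back=1 fwd=0
After 6 (back): cur=HOME back=0 fwd=1
After 7 (visit(B)): cur=B back=1 fwd=0
After 8 (back): cur=HOME back=0 fwd=1
After 9 (visit(K)): cur=K back=1 fwd=0
After 10 (visit(N)): cur=N back=2 fwd=0
After 11 (visit(A)): cur=A back=3 fwd=0
After 12 (back): cur=N back=2 fwd=1
After 13 (visit(D)): cur=D back=3 fwd=0
After 14 (back): cur=N back=2 fwd=1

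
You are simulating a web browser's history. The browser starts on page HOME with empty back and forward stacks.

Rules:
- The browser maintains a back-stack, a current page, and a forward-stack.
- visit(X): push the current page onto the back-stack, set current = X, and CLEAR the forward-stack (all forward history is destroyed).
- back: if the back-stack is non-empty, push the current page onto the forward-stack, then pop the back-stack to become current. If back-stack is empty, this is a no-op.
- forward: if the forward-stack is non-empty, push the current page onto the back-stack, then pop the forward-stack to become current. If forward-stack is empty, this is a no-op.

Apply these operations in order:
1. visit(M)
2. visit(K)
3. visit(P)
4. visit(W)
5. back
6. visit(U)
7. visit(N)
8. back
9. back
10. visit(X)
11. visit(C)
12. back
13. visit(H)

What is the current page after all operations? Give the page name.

Answer: H

Derivation:
After 1 (visit(M)): cur=M back=1 fwd=0
After 2 (visit(K)): cur=K back=2 fwd=0
After 3 (visit(P)): cur=P back=3 fwd=0
After 4 (visit(W)): cur=W back=4 fwd=0
After 5 (back): cur=P back=3 fwd=1
After 6 (visit(U)): cur=U back=4 fwd=0
After 7 (visit(N)): cur=N back=5 fwd=0
After 8 (back): cur=U back=4 fwd=1
After 9 (back): cur=P back=3 fwd=2
After 10 (visit(X)): cur=X back=4 fwd=0
After 11 (visit(C)): cur=C back=5 fwd=0
After 12 (back): cur=X back=4 fwd=1
After 13 (visit(H)): cur=H back=5 fwd=0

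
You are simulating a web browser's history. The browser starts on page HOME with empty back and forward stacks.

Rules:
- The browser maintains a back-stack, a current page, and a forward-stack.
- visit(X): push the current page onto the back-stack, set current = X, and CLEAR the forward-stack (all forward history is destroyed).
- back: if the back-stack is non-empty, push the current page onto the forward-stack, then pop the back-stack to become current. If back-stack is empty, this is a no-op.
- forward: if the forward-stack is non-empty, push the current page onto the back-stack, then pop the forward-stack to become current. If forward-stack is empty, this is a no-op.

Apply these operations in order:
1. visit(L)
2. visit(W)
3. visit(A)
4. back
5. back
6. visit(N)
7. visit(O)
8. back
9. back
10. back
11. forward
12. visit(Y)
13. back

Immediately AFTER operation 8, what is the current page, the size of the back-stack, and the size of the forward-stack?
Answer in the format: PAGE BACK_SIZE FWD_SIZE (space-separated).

After 1 (visit(L)): cur=L back=1 fwd=0
After 2 (visit(W)): cur=W back=2 fwd=0
After 3 (visit(A)): cur=A back=3 fwd=0
After 4 (back): cur=W back=2 fwd=1
After 5 (back): cur=L back=1 fwd=2
After 6 (visit(N)): cur=N back=2 fwd=0
After 7 (visit(O)): cur=O back=3 fwd=0
After 8 (back): cur=N back=2 fwd=1

N 2 1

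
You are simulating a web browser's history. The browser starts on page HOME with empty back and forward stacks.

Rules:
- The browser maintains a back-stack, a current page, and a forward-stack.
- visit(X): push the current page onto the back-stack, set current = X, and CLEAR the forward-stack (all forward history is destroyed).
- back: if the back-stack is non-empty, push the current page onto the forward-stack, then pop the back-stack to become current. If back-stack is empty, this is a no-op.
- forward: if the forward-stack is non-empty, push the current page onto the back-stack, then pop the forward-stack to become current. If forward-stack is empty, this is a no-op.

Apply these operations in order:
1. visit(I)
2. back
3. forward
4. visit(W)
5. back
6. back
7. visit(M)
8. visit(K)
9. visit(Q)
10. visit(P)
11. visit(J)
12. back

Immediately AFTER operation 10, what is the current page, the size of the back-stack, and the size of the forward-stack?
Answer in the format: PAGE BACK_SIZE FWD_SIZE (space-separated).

After 1 (visit(I)): cur=I back=1 fwd=0
After 2 (back): cur=HOME back=0 fwd=1
After 3 (forward): cur=I back=1 fwd=0
After 4 (visit(W)): cur=W back=2 fwd=0
After 5 (back): cur=I back=1 fwd=1
After 6 (back): cur=HOME back=0 fwd=2
After 7 (visit(M)): cur=M back=1 fwd=0
After 8 (visit(K)): cur=K back=2 fwd=0
After 9 (visit(Q)): cur=Q back=3 fwd=0
After 10 (visit(P)): cur=P back=4 fwd=0

P 4 0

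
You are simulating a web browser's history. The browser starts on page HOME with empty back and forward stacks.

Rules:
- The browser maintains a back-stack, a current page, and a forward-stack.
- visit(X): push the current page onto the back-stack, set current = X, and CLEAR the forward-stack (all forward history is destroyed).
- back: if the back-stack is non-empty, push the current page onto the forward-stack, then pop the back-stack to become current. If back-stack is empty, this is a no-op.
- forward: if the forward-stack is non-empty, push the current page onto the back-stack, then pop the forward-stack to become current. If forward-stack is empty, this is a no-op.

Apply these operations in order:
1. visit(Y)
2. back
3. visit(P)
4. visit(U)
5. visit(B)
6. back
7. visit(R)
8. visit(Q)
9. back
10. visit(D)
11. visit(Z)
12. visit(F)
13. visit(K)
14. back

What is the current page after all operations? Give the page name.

After 1 (visit(Y)): cur=Y back=1 fwd=0
After 2 (back): cur=HOME back=0 fwd=1
After 3 (visit(P)): cur=P back=1 fwd=0
After 4 (visit(U)): cur=U back=2 fwd=0
After 5 (visit(B)): cur=B back=3 fwd=0
After 6 (back): cur=U back=2 fwd=1
After 7 (visit(R)): cur=R back=3 fwd=0
After 8 (visit(Q)): cur=Q back=4 fwd=0
After 9 (back): cur=R back=3 fwd=1
After 10 (visit(D)): cur=D back=4 fwd=0
After 11 (visit(Z)): cur=Z back=5 fwd=0
After 12 (visit(F)): cur=F back=6 fwd=0
After 13 (visit(K)): cur=K back=7 fwd=0
After 14 (back): cur=F back=6 fwd=1

Answer: F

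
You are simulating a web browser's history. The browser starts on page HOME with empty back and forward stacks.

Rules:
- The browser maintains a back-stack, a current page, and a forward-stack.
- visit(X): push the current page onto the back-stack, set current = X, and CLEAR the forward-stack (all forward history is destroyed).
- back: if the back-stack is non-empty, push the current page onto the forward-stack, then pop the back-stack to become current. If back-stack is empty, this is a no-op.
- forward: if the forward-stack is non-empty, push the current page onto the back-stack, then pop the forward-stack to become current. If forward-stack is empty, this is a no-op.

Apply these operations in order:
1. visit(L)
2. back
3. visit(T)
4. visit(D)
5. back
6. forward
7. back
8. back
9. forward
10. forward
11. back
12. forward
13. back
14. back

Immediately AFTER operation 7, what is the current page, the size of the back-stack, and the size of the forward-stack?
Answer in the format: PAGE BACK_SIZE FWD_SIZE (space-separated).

After 1 (visit(L)): cur=L back=1 fwd=0
After 2 (back): cur=HOME back=0 fwd=1
After 3 (visit(T)): cur=T back=1 fwd=0
After 4 (visit(D)): cur=D back=2 fwd=0
After 5 (back): cur=T back=1 fwd=1
After 6 (forward): cur=D back=2 fwd=0
After 7 (back): cur=T back=1 fwd=1

T 1 1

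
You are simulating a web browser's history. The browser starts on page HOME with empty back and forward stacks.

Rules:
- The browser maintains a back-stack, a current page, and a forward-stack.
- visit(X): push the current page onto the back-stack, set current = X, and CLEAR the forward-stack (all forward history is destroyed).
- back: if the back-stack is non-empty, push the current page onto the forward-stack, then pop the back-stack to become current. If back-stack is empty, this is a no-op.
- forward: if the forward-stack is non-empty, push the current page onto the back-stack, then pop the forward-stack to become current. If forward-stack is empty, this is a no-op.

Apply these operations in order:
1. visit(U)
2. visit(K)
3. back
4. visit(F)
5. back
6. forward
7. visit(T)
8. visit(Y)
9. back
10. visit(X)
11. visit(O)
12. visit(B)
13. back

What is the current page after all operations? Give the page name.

After 1 (visit(U)): cur=U back=1 fwd=0
After 2 (visit(K)): cur=K back=2 fwd=0
After 3 (back): cur=U back=1 fwd=1
After 4 (visit(F)): cur=F back=2 fwd=0
After 5 (back): cur=U back=1 fwd=1
After 6 (forward): cur=F back=2 fwd=0
After 7 (visit(T)): cur=T back=3 fwd=0
After 8 (visit(Y)): cur=Y back=4 fwd=0
After 9 (back): cur=T back=3 fwd=1
After 10 (visit(X)): cur=X back=4 fwd=0
After 11 (visit(O)): cur=O back=5 fwd=0
After 12 (visit(B)): cur=B back=6 fwd=0
After 13 (back): cur=O back=5 fwd=1

Answer: O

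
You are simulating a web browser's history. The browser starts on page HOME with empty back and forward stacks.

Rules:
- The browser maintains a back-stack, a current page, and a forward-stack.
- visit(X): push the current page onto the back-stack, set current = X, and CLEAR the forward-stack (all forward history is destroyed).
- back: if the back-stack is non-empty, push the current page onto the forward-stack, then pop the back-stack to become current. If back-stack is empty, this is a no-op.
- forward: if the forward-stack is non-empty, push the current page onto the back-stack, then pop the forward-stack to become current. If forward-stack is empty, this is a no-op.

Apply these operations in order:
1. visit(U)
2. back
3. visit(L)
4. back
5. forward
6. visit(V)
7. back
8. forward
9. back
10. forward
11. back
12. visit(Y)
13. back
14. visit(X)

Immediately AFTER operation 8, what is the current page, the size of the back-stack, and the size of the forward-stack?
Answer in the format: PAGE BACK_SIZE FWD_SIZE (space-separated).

After 1 (visit(U)): cur=U back=1 fwd=0
After 2 (back): cur=HOME back=0 fwd=1
After 3 (visit(L)): cur=L back=1 fwd=0
After 4 (back): cur=HOME back=0 fwd=1
After 5 (forward): cur=L back=1 fwd=0
After 6 (visit(V)): cur=V back=2 fwd=0
After 7 (back): cur=L back=1 fwd=1
After 8 (forward): cur=V back=2 fwd=0

V 2 0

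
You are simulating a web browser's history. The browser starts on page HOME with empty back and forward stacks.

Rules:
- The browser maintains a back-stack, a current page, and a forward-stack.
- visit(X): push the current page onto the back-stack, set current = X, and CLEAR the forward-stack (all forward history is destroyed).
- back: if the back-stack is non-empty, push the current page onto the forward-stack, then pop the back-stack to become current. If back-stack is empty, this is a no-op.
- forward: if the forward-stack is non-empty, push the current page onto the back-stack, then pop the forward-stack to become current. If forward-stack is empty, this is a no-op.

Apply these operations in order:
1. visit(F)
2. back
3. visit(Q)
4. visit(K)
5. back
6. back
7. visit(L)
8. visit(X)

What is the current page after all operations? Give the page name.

After 1 (visit(F)): cur=F back=1 fwd=0
After 2 (back): cur=HOME back=0 fwd=1
After 3 (visit(Q)): cur=Q back=1 fwd=0
After 4 (visit(K)): cur=K back=2 fwd=0
After 5 (back): cur=Q back=1 fwd=1
After 6 (back): cur=HOME back=0 fwd=2
After 7 (visit(L)): cur=L back=1 fwd=0
After 8 (visit(X)): cur=X back=2 fwd=0

Answer: X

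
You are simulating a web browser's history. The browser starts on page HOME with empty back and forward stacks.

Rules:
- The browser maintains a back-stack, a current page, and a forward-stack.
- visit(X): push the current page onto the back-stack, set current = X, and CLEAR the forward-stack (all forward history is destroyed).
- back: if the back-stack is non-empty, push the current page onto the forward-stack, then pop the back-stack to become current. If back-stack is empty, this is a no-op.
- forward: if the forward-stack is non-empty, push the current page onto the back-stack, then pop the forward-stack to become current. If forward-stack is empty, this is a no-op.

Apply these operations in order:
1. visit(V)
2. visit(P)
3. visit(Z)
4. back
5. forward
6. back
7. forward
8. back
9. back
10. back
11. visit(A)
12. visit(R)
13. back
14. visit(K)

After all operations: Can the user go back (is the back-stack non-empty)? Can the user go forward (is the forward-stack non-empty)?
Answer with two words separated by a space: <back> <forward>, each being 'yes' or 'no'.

After 1 (visit(V)): cur=V back=1 fwd=0
After 2 (visit(P)): cur=P back=2 fwd=0
After 3 (visit(Z)): cur=Z back=3 fwd=0
After 4 (back): cur=P back=2 fwd=1
After 5 (forward): cur=Z back=3 fwd=0
After 6 (back): cur=P back=2 fwd=1
After 7 (forward): cur=Z back=3 fwd=0
After 8 (back): cur=P back=2 fwd=1
After 9 (back): cur=V back=1 fwd=2
After 10 (back): cur=HOME back=0 fwd=3
After 11 (visit(A)): cur=A back=1 fwd=0
After 12 (visit(R)): cur=R back=2 fwd=0
After 13 (back): cur=A back=1 fwd=1
After 14 (visit(K)): cur=K back=2 fwd=0

Answer: yes no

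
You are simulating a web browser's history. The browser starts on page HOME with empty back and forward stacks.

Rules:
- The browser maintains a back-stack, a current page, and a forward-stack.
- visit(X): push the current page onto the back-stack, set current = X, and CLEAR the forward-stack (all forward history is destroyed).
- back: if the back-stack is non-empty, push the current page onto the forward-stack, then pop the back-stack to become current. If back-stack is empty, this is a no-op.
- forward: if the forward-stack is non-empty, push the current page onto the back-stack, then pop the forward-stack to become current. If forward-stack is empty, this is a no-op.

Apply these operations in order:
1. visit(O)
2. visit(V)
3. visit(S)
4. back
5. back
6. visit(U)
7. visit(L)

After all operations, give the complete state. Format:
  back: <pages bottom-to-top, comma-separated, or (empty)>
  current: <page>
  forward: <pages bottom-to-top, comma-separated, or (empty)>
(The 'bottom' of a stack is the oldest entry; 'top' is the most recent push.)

Answer: back: HOME,O,U
current: L
forward: (empty)

Derivation:
After 1 (visit(O)): cur=O back=1 fwd=0
After 2 (visit(V)): cur=V back=2 fwd=0
After 3 (visit(S)): cur=S back=3 fwd=0
After 4 (back): cur=V back=2 fwd=1
After 5 (back): cur=O back=1 fwd=2
After 6 (visit(U)): cur=U back=2 fwd=0
After 7 (visit(L)): cur=L back=3 fwd=0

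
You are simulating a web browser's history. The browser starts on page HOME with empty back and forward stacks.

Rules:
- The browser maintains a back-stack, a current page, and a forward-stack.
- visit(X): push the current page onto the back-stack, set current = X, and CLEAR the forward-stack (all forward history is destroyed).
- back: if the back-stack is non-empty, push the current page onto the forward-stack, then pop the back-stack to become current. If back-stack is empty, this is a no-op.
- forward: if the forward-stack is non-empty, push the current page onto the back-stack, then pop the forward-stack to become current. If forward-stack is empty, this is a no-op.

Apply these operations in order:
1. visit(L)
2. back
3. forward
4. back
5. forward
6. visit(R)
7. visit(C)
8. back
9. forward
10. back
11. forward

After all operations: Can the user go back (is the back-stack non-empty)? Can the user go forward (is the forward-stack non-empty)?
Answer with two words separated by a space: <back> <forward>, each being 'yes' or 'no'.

After 1 (visit(L)): cur=L back=1 fwd=0
After 2 (back): cur=HOME back=0 fwd=1
After 3 (forward): cur=L back=1 fwd=0
After 4 (back): cur=HOME back=0 fwd=1
After 5 (forward): cur=L back=1 fwd=0
After 6 (visit(R)): cur=R back=2 fwd=0
After 7 (visit(C)): cur=C back=3 fwd=0
After 8 (back): cur=R back=2 fwd=1
After 9 (forward): cur=C back=3 fwd=0
After 10 (back): cur=R back=2 fwd=1
After 11 (forward): cur=C back=3 fwd=0

Answer: yes no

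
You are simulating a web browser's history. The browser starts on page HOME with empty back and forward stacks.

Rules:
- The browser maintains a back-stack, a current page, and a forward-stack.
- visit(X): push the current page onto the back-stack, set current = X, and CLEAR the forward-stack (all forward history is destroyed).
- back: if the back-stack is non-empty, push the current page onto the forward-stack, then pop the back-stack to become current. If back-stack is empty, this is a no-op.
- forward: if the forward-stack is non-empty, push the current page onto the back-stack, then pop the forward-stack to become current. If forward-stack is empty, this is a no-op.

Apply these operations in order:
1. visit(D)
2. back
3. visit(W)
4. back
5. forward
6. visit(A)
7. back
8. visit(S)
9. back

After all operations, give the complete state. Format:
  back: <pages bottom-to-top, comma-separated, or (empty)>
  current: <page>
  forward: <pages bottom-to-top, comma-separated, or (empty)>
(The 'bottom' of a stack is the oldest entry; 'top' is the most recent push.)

Answer: back: HOME
current: W
forward: S

Derivation:
After 1 (visit(D)): cur=D back=1 fwd=0
After 2 (back): cur=HOME back=0 fwd=1
After 3 (visit(W)): cur=W back=1 fwd=0
After 4 (back): cur=HOME back=0 fwd=1
After 5 (forward): cur=W back=1 fwd=0
After 6 (visit(A)): cur=A back=2 fwd=0
After 7 (back): cur=W back=1 fwd=1
After 8 (visit(S)): cur=S back=2 fwd=0
After 9 (back): cur=W back=1 fwd=1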